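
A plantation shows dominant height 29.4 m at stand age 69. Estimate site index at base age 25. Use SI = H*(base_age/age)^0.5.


Formula: SI = H_dom * (base_age / age)^0.5
Age ratio = 25 / 69 = 0.36232
sqrt(age_ratio) = 0.60193
SI = 29.4 * 0.60193 = 17.7 m

17.7


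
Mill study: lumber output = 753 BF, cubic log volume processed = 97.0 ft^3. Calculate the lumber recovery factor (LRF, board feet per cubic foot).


Formula: LRF = Lumber Output (BF) / Log Input (ft^3)
LRF = 753 BF / 97.0 ft^3
LRF = 7.76 BF/ft^3

7.76


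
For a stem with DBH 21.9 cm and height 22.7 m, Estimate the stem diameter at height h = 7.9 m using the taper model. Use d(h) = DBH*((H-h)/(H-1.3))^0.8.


Taper: d(h) = DBH * ((H - h) / (H - 1.3))^0.8
Numerator = H - h = 22.7 - 7.9 = 14.8 m
Denominator = H - 1.3 = 22.7 - 1.3 = 21.4 m
Ratio = 14.8 / 21.4 = 0.69159
d = 21.9 * 0.69159^0.8 = 16.3 cm

16.3


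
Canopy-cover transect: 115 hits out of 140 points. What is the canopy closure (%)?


Formula: Canopy closure = covered points / total points * 100
Closure = 115 / 140 * 100
Closure = 0.8214 * 100 = 82.1%

82.1


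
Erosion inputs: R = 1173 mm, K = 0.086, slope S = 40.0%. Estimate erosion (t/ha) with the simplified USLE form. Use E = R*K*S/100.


Formula: E = R * K * S / 100  (simplified USLE)
R * K = 1173 * 0.086 = 100.878
E = 100.878 * 40.0 / 100 = 40.35 t/ha

40.35


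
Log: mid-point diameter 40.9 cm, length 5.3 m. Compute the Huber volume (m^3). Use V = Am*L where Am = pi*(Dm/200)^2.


Huber: V = Am * L,  Am = pi*(Dm/200)^2
Am = pi*(40.9/200)^2 = 0.131382 m^2
V = 0.131382*5.3 = 0.6963 m^3

0.6963


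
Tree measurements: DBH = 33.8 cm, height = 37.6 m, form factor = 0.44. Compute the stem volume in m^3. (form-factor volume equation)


Formula: V = pi * (DBH/200)^2 * H * ff
Radius = DBH/200 = 33.8/200 = 0.169 m
Radius^2 = 0.169^2 = 0.028561 m^2
V = pi * 0.028561 * 37.6 * 0.44
V = 1.484 m^3

1.484


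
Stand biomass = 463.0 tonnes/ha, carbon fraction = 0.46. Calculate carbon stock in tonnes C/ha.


Formula: Carbon Stock = Biomass * Carbon Fraction
C = 463.0 t/ha * 0.46
C = 213.0 t C/ha

213.0


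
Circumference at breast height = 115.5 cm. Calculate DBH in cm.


Formula: DBH = C / pi
DBH = 115.5 / pi
pi = 3.14159...
DBH = 36.8 cm

36.8


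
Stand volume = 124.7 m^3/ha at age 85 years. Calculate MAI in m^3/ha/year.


Formula: MAI = Total Volume / Stand Age
MAI = 124.7 m^3/ha / 85 years
MAI = 1.47 m^3/ha/year

1.47


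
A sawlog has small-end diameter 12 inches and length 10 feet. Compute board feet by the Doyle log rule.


Doyle: BF = (D - 4)^2 * L / 16
Adjusted diameter = 12 - 4 = 8 in
(D-4)^2 = 8^2 = 64
BF = 64 * 10 / 16 = 40 BF

40


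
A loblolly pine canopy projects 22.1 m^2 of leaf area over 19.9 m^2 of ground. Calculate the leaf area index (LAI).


Formula: LAI = total leaf area / ground area  (dimensionless)
LAI = 22.1 m^2 / 19.9 m^2
LAI = 1.11

1.11


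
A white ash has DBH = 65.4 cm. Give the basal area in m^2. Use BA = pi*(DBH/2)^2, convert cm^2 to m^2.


Formula: BA = pi * (DBH/2)^2 / 10000  (cm^2 to m^2)
Radius = DBH/2 = 65.4/2 = 32.7 cm
BA = pi * 32.7^2 / 10000
   = 3359.2736 cm^2 / 10000
   = 0.3359 m^2

0.3359


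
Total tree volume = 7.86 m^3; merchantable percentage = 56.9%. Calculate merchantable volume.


Formula: MV = V_total * (merchantable_pct / 100)
Merchantable fraction = 56.9% / 100 = 0.569
MV = 7.86 m^3 * 0.569 = 4.472 m^3

4.472


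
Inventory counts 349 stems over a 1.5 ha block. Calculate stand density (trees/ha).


Formula: Stand Density = N_trees / Area_ha
Density = 349 trees / 1.5 ha
Density = 233 trees/ha

233


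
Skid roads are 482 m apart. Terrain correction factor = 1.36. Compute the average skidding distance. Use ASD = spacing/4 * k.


Formula: ASD = (spacing / 4) * correction
Uncorrected distance = spacing / 4 = 482 / 4 = 120.5 m
ASD = 120.5 * 1.36 = 164 m

164


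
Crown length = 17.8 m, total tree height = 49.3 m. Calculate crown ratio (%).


Formula: Crown Ratio = (Crown Length / Total Height) * 100
CR = (17.8 m / 49.3 m) * 100
CR = 0.3611 * 100 = 36.1%

36.1


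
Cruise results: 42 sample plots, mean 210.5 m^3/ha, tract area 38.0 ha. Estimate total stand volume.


Formula: Total Volume = Mean Volume per ha * Total Area
Total Volume = 210.5 m^3/ha * 38.0 ha
Total Volume = 7999 m^3

7999


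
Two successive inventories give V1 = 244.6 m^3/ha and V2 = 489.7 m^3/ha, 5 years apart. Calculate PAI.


Formula: PAI = (V_T2 - V_T1) / (T2 - T1)
Volume increment = 489.7 - 244.6 = 245.1 m^3/ha
PAI = 245.1 / 5 = 49.02 m^3/ha/year

49.02


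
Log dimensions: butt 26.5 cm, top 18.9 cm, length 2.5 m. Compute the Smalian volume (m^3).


Smalian: V = (A1 + A2)/2 * L,  A = pi*(D/200)^2
A1 = pi*(26.5/200)^2 = 0.055155 m^2
A2 = pi*(18.9/200)^2 = 0.028055 m^2
V = (0.055155+0.028055)/2*2.5 = 0.104 m^3

0.104


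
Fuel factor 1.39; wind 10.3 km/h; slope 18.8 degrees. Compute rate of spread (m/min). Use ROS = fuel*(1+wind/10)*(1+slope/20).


Formula: ROS = fuel * (1 + wind/10) * (1 + slope/20)
Wind factor = 1 + 10.3/10 = 2.03
Slope factor = 1 + 18.8/20 = 1.94
ROS = 1.39 * 2.03 * 1.94 = 5.47 m/min

5.47


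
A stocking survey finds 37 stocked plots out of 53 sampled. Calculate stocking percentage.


Formula: Stocking % = stocked plots / total plots * 100
Stocking = 37 / 53 * 100
Stocking = 0.6981 * 100 = 69.8%

69.8


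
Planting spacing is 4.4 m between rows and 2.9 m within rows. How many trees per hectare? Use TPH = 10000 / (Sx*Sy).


Formula: TPH = 10000 m^2/ha / (spacing_x * spacing_y)
Area per tree = 4.4 m * 2.9 m = 12.76 m^2
TPH = 10000 / 12.76 = 784 trees/ha

784


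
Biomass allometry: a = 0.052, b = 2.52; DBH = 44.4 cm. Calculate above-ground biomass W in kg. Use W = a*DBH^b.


Formula: W = a * DBH^b  (allometric power law)
DBH^b = 44.4^2.52 = 14171.1497
W = 0.052 * 14171.1497 = 736.9 kg

736.9


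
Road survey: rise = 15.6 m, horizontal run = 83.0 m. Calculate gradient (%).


Formula: Gradient = rise / run * 100
Gradient = 15.6 / 83.0 * 100 = 18.8%

18.8


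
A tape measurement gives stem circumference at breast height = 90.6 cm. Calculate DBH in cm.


Formula: DBH = C / pi
DBH = 90.6 / pi
pi = 3.14159...
DBH = 28.8 cm

28.8


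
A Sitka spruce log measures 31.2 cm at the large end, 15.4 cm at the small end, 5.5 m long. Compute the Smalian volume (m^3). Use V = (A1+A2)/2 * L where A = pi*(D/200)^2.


Smalian: V = (A1 + A2)/2 * L,  A = pi*(D/200)^2
A1 = pi*(31.2/200)^2 = 0.076454 m^2
A2 = pi*(15.4/200)^2 = 0.018627 m^2
V = (0.076454+0.018627)/2*5.5 = 0.2615 m^3

0.2615


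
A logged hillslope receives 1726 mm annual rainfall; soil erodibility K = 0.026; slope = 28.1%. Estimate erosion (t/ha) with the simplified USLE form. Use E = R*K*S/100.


Formula: E = R * K * S / 100  (simplified USLE)
R * K = 1726 * 0.026 = 44.876
E = 44.876 * 28.1 / 100 = 12.61 t/ha

12.61


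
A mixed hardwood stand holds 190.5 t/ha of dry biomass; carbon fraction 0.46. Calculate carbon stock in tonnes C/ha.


Formula: Carbon Stock = Biomass * Carbon Fraction
C = 190.5 t/ha * 0.46
C = 87.6 t C/ha

87.6


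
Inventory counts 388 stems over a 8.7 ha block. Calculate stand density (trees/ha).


Formula: Stand Density = N_trees / Area_ha
Density = 388 trees / 8.7 ha
Density = 45 trees/ha

45


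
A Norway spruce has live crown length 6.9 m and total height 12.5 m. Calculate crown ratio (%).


Formula: Crown Ratio = (Crown Length / Total Height) * 100
CR = (6.9 m / 12.5 m) * 100
CR = 0.552 * 100 = 55.2%

55.2


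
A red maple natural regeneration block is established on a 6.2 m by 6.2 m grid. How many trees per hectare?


Formula: TPH = 10000 m^2/ha / (spacing_x * spacing_y)
Area per tree = 6.2 m * 6.2 m = 38.44 m^2
TPH = 10000 / 38.44 = 260 trees/ha

260


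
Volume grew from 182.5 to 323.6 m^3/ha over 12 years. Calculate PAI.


Formula: PAI = (V_T2 - V_T1) / (T2 - T1)
Volume increment = 323.6 - 182.5 = 141.1 m^3/ha
PAI = 141.1 / 12 = 11.76 m^3/ha/year

11.76


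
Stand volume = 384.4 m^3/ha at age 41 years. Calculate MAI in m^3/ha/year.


Formula: MAI = Total Volume / Stand Age
MAI = 384.4 m^3/ha / 41 years
MAI = 9.38 m^3/ha/year

9.38


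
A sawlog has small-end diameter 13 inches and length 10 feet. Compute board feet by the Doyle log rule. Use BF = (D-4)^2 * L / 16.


Doyle: BF = (D - 4)^2 * L / 16
Adjusted diameter = 13 - 4 = 9 in
(D-4)^2 = 9^2 = 81
BF = 81 * 10 / 16 = 51 BF

51


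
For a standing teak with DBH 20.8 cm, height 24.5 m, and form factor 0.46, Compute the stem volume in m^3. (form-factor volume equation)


Formula: V = pi * (DBH/200)^2 * H * ff
Radius = DBH/200 = 20.8/200 = 0.104 m
Radius^2 = 0.104^2 = 0.010816 m^2
V = pi * 0.010816 * 24.5 * 0.46
V = 0.383 m^3

0.383


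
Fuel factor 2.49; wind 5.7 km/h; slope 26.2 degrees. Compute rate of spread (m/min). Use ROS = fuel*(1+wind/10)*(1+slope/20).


Formula: ROS = fuel * (1 + wind/10) * (1 + slope/20)
Wind factor = 1 + 5.7/10 = 1.57
Slope factor = 1 + 26.2/20 = 2.31
ROS = 2.49 * 1.57 * 2.31 = 9.03 m/min

9.03


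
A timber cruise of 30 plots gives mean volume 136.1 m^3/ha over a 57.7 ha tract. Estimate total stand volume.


Formula: Total Volume = Mean Volume per ha * Total Area
Total Volume = 136.1 m^3/ha * 57.7 ha
Total Volume = 7853 m^3

7853


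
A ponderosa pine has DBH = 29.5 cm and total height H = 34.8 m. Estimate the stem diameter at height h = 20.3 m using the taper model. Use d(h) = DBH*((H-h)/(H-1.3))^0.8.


Taper: d(h) = DBH * ((H - h) / (H - 1.3))^0.8
Numerator = H - h = 34.8 - 20.3 = 14.5 m
Denominator = H - 1.3 = 34.8 - 1.3 = 33.5 m
Ratio = 14.5 / 33.5 = 0.43284
d = 29.5 * 0.43284^0.8 = 15.1 cm

15.1


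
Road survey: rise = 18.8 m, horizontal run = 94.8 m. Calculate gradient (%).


Formula: Gradient = rise / run * 100
Gradient = 18.8 / 94.8 * 100 = 19.8%

19.8


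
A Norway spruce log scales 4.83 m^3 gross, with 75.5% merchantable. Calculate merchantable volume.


Formula: MV = V_total * (merchantable_pct / 100)
Merchantable fraction = 75.5% / 100 = 0.755
MV = 4.83 m^3 * 0.755 = 3.647 m^3

3.647


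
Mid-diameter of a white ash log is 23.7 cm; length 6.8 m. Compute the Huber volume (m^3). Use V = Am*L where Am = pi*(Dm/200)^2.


Huber: V = Am * L,  Am = pi*(Dm/200)^2
Am = pi*(23.7/200)^2 = 0.044115 m^2
V = 0.044115*6.8 = 0.3 m^3

0.3


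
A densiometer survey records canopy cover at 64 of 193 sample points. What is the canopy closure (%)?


Formula: Canopy closure = covered points / total points * 100
Closure = 64 / 193 * 100
Closure = 0.3316 * 100 = 33.2%

33.2


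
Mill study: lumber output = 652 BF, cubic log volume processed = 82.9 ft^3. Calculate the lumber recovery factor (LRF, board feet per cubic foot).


Formula: LRF = Lumber Output (BF) / Log Input (ft^3)
LRF = 652 BF / 82.9 ft^3
LRF = 7.86 BF/ft^3

7.86


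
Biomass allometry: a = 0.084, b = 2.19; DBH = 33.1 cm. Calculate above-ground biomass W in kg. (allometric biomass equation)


Formula: W = a * DBH^b  (allometric power law)
DBH^b = 33.1^2.19 = 2130.2144
W = 0.084 * 2130.2144 = 178.9 kg

178.9


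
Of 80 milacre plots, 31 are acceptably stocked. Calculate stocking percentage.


Formula: Stocking % = stocked plots / total plots * 100
Stocking = 31 / 80 * 100
Stocking = 0.3875 * 100 = 38.8%

38.8


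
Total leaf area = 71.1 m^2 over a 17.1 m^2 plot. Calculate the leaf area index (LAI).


Formula: LAI = total leaf area / ground area  (dimensionless)
LAI = 71.1 m^2 / 17.1 m^2
LAI = 4.16

4.16


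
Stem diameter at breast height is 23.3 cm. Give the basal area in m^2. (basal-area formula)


Formula: BA = pi * (DBH/2)^2 / 10000  (cm^2 to m^2)
Radius = DBH/2 = 23.3/2 = 11.65 cm
BA = pi * 11.65^2 / 10000
   = 426.3848 cm^2 / 10000
   = 0.0426 m^2

0.0426


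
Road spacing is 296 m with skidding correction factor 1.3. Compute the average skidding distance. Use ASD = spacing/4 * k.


Formula: ASD = (spacing / 4) * correction
Uncorrected distance = spacing / 4 = 296 / 4 = 74 m
ASD = 74 * 1.3 = 96 m

96


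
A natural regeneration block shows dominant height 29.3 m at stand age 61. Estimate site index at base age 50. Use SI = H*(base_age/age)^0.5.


Formula: SI = H_dom * (base_age / age)^0.5
Age ratio = 50 / 61 = 0.81967
sqrt(age_ratio) = 0.90536
SI = 29.3 * 0.90536 = 26.5 m

26.5


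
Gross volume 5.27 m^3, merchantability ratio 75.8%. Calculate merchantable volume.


Formula: MV = V_total * (merchantable_pct / 100)
Merchantable fraction = 75.8% / 100 = 0.758
MV = 5.27 m^3 * 0.758 = 3.995 m^3

3.995


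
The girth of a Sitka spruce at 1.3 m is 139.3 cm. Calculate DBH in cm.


Formula: DBH = C / pi
DBH = 139.3 / pi
pi = 3.14159...
DBH = 44.3 cm

44.3


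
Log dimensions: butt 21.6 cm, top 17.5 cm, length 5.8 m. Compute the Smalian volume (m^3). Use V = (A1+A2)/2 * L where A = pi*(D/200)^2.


Smalian: V = (A1 + A2)/2 * L,  A = pi*(D/200)^2
A1 = pi*(21.6/200)^2 = 0.036644 m^2
A2 = pi*(17.5/200)^2 = 0.024053 m^2
V = (0.036644+0.024053)/2*5.8 = 0.176 m^3

0.176


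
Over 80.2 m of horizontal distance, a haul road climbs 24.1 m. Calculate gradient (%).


Formula: Gradient = rise / run * 100
Gradient = 24.1 / 80.2 * 100 = 30.0%

30.0


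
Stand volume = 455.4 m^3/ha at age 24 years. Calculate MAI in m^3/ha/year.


Formula: MAI = Total Volume / Stand Age
MAI = 455.4 m^3/ha / 24 years
MAI = 18.98 m^3/ha/year

18.98


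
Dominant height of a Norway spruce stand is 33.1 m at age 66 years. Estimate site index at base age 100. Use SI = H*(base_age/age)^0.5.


Formula: SI = H_dom * (base_age / age)^0.5
Age ratio = 100 / 66 = 1.51515
sqrt(age_ratio) = 1.23091
SI = 33.1 * 1.23091 = 40.7 m

40.7


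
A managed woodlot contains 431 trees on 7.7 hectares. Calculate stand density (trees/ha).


Formula: Stand Density = N_trees / Area_ha
Density = 431 trees / 7.7 ha
Density = 56 trees/ha

56


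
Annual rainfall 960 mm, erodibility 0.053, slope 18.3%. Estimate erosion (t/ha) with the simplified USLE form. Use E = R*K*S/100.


Formula: E = R * K * S / 100  (simplified USLE)
R * K = 960 * 0.053 = 50.88
E = 50.88 * 18.3 / 100 = 9.31 t/ha

9.31


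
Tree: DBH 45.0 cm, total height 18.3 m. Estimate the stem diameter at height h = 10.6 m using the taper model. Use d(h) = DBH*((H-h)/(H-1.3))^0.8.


Taper: d(h) = DBH * ((H - h) / (H - 1.3))^0.8
Numerator = H - h = 18.3 - 10.6 = 7.7 m
Denominator = H - 1.3 = 18.3 - 1.3 = 17.0 m
Ratio = 7.7 / 17.0 = 0.45294
d = 45.0 * 0.45294^0.8 = 23.9 cm

23.9


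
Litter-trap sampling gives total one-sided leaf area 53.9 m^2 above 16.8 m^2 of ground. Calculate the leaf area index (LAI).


Formula: LAI = total leaf area / ground area  (dimensionless)
LAI = 53.9 m^2 / 16.8 m^2
LAI = 3.21

3.21


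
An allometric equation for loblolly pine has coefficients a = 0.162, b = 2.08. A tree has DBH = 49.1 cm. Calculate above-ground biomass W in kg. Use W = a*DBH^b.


Formula: W = a * DBH^b  (allometric power law)
DBH^b = 49.1^2.08 = 3291.9218
W = 0.162 * 3291.9218 = 533.3 kg

533.3


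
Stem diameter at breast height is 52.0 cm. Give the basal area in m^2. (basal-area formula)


Formula: BA = pi * (DBH/2)^2 / 10000  (cm^2 to m^2)
Radius = DBH/2 = 52.0/2 = 26.0 cm
BA = pi * 26.0^2 / 10000
   = 2123.7166 cm^2 / 10000
   = 0.2124 m^2

0.2124


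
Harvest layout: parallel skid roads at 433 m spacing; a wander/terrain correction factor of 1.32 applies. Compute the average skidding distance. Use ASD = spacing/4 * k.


Formula: ASD = (spacing / 4) * correction
Uncorrected distance = spacing / 4 = 433 / 4 = 108.25 m
ASD = 108.25 * 1.32 = 143 m

143


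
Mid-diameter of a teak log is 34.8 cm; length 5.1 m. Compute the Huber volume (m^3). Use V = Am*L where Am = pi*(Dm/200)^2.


Huber: V = Am * L,  Am = pi*(Dm/200)^2
Am = pi*(34.8/200)^2 = 0.095115 m^2
V = 0.095115*5.1 = 0.4851 m^3

0.4851


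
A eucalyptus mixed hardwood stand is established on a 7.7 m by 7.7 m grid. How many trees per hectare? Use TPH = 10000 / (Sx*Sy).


Formula: TPH = 10000 m^2/ha / (spacing_x * spacing_y)
Area per tree = 7.7 m * 7.7 m = 59.29 m^2
TPH = 10000 / 59.29 = 169 trees/ha

169


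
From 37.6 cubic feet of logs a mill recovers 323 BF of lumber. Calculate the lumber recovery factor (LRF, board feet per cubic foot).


Formula: LRF = Lumber Output (BF) / Log Input (ft^3)
LRF = 323 BF / 37.6 ft^3
LRF = 8.59 BF/ft^3

8.59


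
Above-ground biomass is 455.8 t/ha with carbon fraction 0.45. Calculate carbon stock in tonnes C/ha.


Formula: Carbon Stock = Biomass * Carbon Fraction
C = 455.8 t/ha * 0.45
C = 205.1 t C/ha

205.1


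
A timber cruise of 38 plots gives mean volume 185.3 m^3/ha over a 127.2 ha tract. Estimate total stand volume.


Formula: Total Volume = Mean Volume per ha * Total Area
Total Volume = 185.3 m^3/ha * 127.2 ha
Total Volume = 23570 m^3

23570


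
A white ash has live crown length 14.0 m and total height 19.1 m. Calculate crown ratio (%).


Formula: Crown Ratio = (Crown Length / Total Height) * 100
CR = (14.0 m / 19.1 m) * 100
CR = 0.733 * 100 = 73.3%

73.3


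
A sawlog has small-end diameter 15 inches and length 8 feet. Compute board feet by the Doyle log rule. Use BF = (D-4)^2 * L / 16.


Doyle: BF = (D - 4)^2 * L / 16
Adjusted diameter = 15 - 4 = 11 in
(D-4)^2 = 11^2 = 121
BF = 121 * 8 / 16 = 61 BF

61


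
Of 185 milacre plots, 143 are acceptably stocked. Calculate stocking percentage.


Formula: Stocking % = stocked plots / total plots * 100
Stocking = 143 / 185 * 100
Stocking = 0.773 * 100 = 77.3%

77.3


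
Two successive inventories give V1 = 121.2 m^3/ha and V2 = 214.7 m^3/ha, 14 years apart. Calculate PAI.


Formula: PAI = (V_T2 - V_T1) / (T2 - T1)
Volume increment = 214.7 - 121.2 = 93.5 m^3/ha
PAI = 93.5 / 14 = 6.68 m^3/ha/year

6.68


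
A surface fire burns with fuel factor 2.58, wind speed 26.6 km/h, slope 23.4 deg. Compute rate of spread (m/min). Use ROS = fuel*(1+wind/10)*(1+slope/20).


Formula: ROS = fuel * (1 + wind/10) * (1 + slope/20)
Wind factor = 1 + 26.6/10 = 3.66
Slope factor = 1 + 23.4/20 = 2.17
ROS = 2.58 * 3.66 * 2.17 = 20.49 m/min

20.49


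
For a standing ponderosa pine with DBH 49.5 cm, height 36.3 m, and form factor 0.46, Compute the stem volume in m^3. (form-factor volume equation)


Formula: V = pi * (DBH/200)^2 * H * ff
Radius = DBH/200 = 49.5/200 = 0.2475 m
Radius^2 = 0.2475^2 = 0.06125625 m^2
V = pi * 0.06125625 * 36.3 * 0.46
V = 3.213 m^3

3.213


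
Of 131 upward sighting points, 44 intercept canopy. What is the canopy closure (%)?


Formula: Canopy closure = covered points / total points * 100
Closure = 44 / 131 * 100
Closure = 0.3359 * 100 = 33.6%

33.6


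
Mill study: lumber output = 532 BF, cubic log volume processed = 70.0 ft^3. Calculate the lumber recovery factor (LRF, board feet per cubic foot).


Formula: LRF = Lumber Output (BF) / Log Input (ft^3)
LRF = 532 BF / 70.0 ft^3
LRF = 7.6 BF/ft^3

7.6


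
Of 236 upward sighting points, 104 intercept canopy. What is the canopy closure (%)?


Formula: Canopy closure = covered points / total points * 100
Closure = 104 / 236 * 100
Closure = 0.4407 * 100 = 44.1%

44.1


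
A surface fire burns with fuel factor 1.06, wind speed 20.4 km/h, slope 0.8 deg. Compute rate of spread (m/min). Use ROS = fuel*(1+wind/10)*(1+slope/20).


Formula: ROS = fuel * (1 + wind/10) * (1 + slope/20)
Wind factor = 1 + 20.4/10 = 3.04
Slope factor = 1 + 0.8/20 = 1.04
ROS = 1.06 * 3.04 * 1.04 = 3.35 m/min

3.35


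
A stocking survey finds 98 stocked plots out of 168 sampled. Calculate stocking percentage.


Formula: Stocking % = stocked plots / total plots * 100
Stocking = 98 / 168 * 100
Stocking = 0.5833 * 100 = 58.3%

58.3


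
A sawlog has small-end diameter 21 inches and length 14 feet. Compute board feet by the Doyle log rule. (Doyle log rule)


Doyle: BF = (D - 4)^2 * L / 16
Adjusted diameter = 21 - 4 = 17 in
(D-4)^2 = 17^2 = 289
BF = 289 * 14 / 16 = 253 BF

253


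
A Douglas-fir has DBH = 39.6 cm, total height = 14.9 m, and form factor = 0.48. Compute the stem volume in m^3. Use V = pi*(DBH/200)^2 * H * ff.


Formula: V = pi * (DBH/200)^2 * H * ff
Radius = DBH/200 = 39.6/200 = 0.198 m
Radius^2 = 0.198^2 = 0.039204 m^2
V = pi * 0.039204 * 14.9 * 0.48
V = 0.881 m^3

0.881


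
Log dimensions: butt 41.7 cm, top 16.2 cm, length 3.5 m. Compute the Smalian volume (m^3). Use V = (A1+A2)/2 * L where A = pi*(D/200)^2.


Smalian: V = (A1 + A2)/2 * L,  A = pi*(D/200)^2
A1 = pi*(41.7/200)^2 = 0.136572 m^2
A2 = pi*(16.2/200)^2 = 0.020612 m^2
V = (0.136572+0.020612)/2*3.5 = 0.2751 m^3

0.2751


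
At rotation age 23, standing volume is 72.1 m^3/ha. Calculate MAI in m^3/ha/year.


Formula: MAI = Total Volume / Stand Age
MAI = 72.1 m^3/ha / 23 years
MAI = 3.13 m^3/ha/year

3.13


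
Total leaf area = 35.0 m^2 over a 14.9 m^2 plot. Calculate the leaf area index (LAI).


Formula: LAI = total leaf area / ground area  (dimensionless)
LAI = 35.0 m^2 / 14.9 m^2
LAI = 2.35

2.35


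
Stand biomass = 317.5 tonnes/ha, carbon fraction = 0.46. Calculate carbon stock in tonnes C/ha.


Formula: Carbon Stock = Biomass * Carbon Fraction
C = 317.5 t/ha * 0.46
C = 146.1 t C/ha

146.1


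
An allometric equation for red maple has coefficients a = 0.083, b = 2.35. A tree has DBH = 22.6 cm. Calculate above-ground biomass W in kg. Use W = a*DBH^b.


Formula: W = a * DBH^b  (allometric power law)
DBH^b = 22.6^2.35 = 1521.0897
W = 0.083 * 1521.0897 = 126.3 kg

126.3


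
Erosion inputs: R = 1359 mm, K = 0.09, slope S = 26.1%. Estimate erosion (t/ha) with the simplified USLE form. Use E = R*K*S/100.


Formula: E = R * K * S / 100  (simplified USLE)
R * K = 1359 * 0.09 = 122.31
E = 122.31 * 26.1 / 100 = 31.92 t/ha

31.92


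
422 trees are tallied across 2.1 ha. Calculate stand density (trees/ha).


Formula: Stand Density = N_trees / Area_ha
Density = 422 trees / 2.1 ha
Density = 201 trees/ha

201


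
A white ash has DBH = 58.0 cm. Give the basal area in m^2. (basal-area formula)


Formula: BA = pi * (DBH/2)^2 / 10000  (cm^2 to m^2)
Radius = DBH/2 = 58.0/2 = 29.0 cm
BA = pi * 29.0^2 / 10000
   = 2642.0794 cm^2 / 10000
   = 0.2642 m^2

0.2642


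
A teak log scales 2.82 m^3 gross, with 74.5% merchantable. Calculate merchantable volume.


Formula: MV = V_total * (merchantable_pct / 100)
Merchantable fraction = 74.5% / 100 = 0.745
MV = 2.82 m^3 * 0.745 = 2.101 m^3

2.101


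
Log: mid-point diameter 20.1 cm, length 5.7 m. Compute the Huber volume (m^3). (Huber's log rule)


Huber: V = Am * L,  Am = pi*(Dm/200)^2
Am = pi*(20.1/200)^2 = 0.031731 m^2
V = 0.031731*5.7 = 0.1809 m^3

0.1809


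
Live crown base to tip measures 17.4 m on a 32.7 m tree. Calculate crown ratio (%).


Formula: Crown Ratio = (Crown Length / Total Height) * 100
CR = (17.4 m / 32.7 m) * 100
CR = 0.5321 * 100 = 53.2%

53.2


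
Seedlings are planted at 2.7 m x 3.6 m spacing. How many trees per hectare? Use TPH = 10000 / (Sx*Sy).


Formula: TPH = 10000 m^2/ha / (spacing_x * spacing_y)
Area per tree = 2.7 m * 3.6 m = 9.72 m^2
TPH = 10000 / 9.72 = 1029 trees/ha

1029


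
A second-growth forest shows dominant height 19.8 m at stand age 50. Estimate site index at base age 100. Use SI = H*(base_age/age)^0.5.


Formula: SI = H_dom * (base_age / age)^0.5
Age ratio = 100 / 50 = 2.0
sqrt(age_ratio) = 1.41421
SI = 19.8 * 1.41421 = 28.0 m

28.0


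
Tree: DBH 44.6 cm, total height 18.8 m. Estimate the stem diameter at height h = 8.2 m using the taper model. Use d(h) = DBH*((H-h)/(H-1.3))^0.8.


Taper: d(h) = DBH * ((H - h) / (H - 1.3))^0.8
Numerator = H - h = 18.8 - 8.2 = 10.6 m
Denominator = H - 1.3 = 18.8 - 1.3 = 17.5 m
Ratio = 10.6 / 17.5 = 0.60571
d = 44.6 * 0.60571^0.8 = 29.9 cm

29.9


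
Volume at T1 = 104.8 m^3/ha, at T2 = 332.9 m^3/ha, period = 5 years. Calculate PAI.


Formula: PAI = (V_T2 - V_T1) / (T2 - T1)
Volume increment = 332.9 - 104.8 = 228.1 m^3/ha
PAI = 228.1 / 5 = 45.62 m^3/ha/year

45.62


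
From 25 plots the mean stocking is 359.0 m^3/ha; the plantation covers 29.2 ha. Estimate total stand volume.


Formula: Total Volume = Mean Volume per ha * Total Area
Total Volume = 359.0 m^3/ha * 29.2 ha
Total Volume = 10483 m^3

10483


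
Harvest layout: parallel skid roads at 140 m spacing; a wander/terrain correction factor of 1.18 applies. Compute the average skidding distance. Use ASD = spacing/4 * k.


Formula: ASD = (spacing / 4) * correction
Uncorrected distance = spacing / 4 = 140 / 4 = 35 m
ASD = 35 * 1.18 = 41 m

41


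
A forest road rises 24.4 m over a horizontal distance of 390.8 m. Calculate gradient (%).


Formula: Gradient = rise / run * 100
Gradient = 24.4 / 390.8 * 100 = 6.2%

6.2


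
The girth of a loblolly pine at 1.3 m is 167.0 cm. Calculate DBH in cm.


Formula: DBH = C / pi
DBH = 167.0 / pi
pi = 3.14159...
DBH = 53.2 cm

53.2


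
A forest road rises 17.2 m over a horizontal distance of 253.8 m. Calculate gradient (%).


Formula: Gradient = rise / run * 100
Gradient = 17.2 / 253.8 * 100 = 6.8%

6.8


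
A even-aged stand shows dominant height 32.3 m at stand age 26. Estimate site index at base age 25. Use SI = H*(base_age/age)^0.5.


Formula: SI = H_dom * (base_age / age)^0.5
Age ratio = 25 / 26 = 0.96154
sqrt(age_ratio) = 0.98058
SI = 32.3 * 0.98058 = 31.7 m

31.7


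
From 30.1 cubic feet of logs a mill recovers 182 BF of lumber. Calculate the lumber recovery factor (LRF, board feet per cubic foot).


Formula: LRF = Lumber Output (BF) / Log Input (ft^3)
LRF = 182 BF / 30.1 ft^3
LRF = 6.05 BF/ft^3

6.05


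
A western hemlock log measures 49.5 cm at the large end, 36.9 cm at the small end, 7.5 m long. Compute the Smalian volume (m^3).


Smalian: V = (A1 + A2)/2 * L,  A = pi*(D/200)^2
A1 = pi*(49.5/200)^2 = 0.192442 m^2
A2 = pi*(36.9/200)^2 = 0.106941 m^2
V = (0.192442+0.106941)/2*7.5 = 1.1227 m^3

1.1227


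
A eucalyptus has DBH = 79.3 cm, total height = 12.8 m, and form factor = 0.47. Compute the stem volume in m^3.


Formula: V = pi * (DBH/200)^2 * H * ff
Radius = DBH/200 = 79.3/200 = 0.3965 m
Radius^2 = 0.3965^2 = 0.15721225 m^2
V = pi * 0.15721225 * 12.8 * 0.47
V = 2.971 m^3

2.971


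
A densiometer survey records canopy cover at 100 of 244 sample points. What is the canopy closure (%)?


Formula: Canopy closure = covered points / total points * 100
Closure = 100 / 244 * 100
Closure = 0.4098 * 100 = 41.0%

41.0


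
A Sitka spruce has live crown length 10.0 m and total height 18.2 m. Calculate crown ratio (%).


Formula: Crown Ratio = (Crown Length / Total Height) * 100
CR = (10.0 m / 18.2 m) * 100
CR = 0.5495 * 100 = 54.9%

54.9


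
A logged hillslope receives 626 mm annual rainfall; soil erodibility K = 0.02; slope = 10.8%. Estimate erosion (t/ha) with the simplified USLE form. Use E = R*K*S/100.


Formula: E = R * K * S / 100  (simplified USLE)
R * K = 626 * 0.02 = 12.52
E = 12.52 * 10.8 / 100 = 1.35 t/ha

1.35


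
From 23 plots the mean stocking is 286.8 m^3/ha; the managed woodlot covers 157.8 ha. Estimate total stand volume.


Formula: Total Volume = Mean Volume per ha * Total Area
Total Volume = 286.8 m^3/ha * 157.8 ha
Total Volume = 45257 m^3

45257


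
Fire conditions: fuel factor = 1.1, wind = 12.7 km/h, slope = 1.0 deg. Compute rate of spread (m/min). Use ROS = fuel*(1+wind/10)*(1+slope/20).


Formula: ROS = fuel * (1 + wind/10) * (1 + slope/20)
Wind factor = 1 + 12.7/10 = 2.27
Slope factor = 1 + 1.0/20 = 1.05
ROS = 1.1 * 2.27 * 1.05 = 2.62 m/min

2.62


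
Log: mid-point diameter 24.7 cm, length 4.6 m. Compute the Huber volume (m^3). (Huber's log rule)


Huber: V = Am * L,  Am = pi*(Dm/200)^2
Am = pi*(24.7/200)^2 = 0.047916 m^2
V = 0.047916*4.6 = 0.2204 m^3

0.2204


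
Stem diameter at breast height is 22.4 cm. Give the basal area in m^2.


Formula: BA = pi * (DBH/2)^2 / 10000  (cm^2 to m^2)
Radius = DBH/2 = 22.4/2 = 11.2 cm
BA = pi * 11.2^2 / 10000
   = 394.0814 cm^2 / 10000
   = 0.0394 m^2

0.0394


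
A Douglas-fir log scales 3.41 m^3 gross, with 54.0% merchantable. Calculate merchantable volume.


Formula: MV = V_total * (merchantable_pct / 100)
Merchantable fraction = 54.0% / 100 = 0.54
MV = 3.41 m^3 * 0.54 = 1.841 m^3

1.841


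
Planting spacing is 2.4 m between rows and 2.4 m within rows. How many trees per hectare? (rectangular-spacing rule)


Formula: TPH = 10000 m^2/ha / (spacing_x * spacing_y)
Area per tree = 2.4 m * 2.4 m = 5.76 m^2
TPH = 10000 / 5.76 = 1736 trees/ha

1736


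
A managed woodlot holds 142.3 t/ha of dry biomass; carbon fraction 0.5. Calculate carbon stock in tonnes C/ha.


Formula: Carbon Stock = Biomass * Carbon Fraction
C = 142.3 t/ha * 0.5
C = 71.2 t C/ha

71.2


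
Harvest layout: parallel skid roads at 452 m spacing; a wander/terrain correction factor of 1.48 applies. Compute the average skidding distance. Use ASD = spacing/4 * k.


Formula: ASD = (spacing / 4) * correction
Uncorrected distance = spacing / 4 = 452 / 4 = 113 m
ASD = 113 * 1.48 = 167 m

167


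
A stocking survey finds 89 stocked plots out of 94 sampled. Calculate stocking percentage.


Formula: Stocking % = stocked plots / total plots * 100
Stocking = 89 / 94 * 100
Stocking = 0.9468 * 100 = 94.7%

94.7


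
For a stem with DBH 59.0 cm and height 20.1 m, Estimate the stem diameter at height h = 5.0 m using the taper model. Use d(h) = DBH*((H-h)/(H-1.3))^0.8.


Taper: d(h) = DBH * ((H - h) / (H - 1.3))^0.8
Numerator = H - h = 20.1 - 5.0 = 15.1 m
Denominator = H - 1.3 = 20.1 - 1.3 = 18.8 m
Ratio = 15.1 / 18.8 = 0.80319
d = 59.0 * 0.80319^0.8 = 49.5 cm

49.5


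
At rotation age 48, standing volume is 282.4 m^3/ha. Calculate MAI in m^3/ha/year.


Formula: MAI = Total Volume / Stand Age
MAI = 282.4 m^3/ha / 48 years
MAI = 5.88 m^3/ha/year

5.88


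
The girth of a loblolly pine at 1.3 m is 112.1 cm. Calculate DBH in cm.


Formula: DBH = C / pi
DBH = 112.1 / pi
pi = 3.14159...
DBH = 35.7 cm

35.7


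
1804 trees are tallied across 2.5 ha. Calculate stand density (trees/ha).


Formula: Stand Density = N_trees / Area_ha
Density = 1804 trees / 2.5 ha
Density = 722 trees/ha

722


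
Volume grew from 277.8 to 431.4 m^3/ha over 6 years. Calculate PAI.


Formula: PAI = (V_T2 - V_T1) / (T2 - T1)
Volume increment = 431.4 - 277.8 = 153.6 m^3/ha
PAI = 153.6 / 6 = 25.6 m^3/ha/year

25.6


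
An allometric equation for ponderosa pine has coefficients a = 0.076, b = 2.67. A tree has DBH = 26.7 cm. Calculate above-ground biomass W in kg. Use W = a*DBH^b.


Formula: W = a * DBH^b  (allometric power law)
DBH^b = 26.7^2.67 = 6438.5055
W = 0.076 * 6438.5055 = 489.3 kg

489.3


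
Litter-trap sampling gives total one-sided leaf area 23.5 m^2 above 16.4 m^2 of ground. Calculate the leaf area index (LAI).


Formula: LAI = total leaf area / ground area  (dimensionless)
LAI = 23.5 m^2 / 16.4 m^2
LAI = 1.43

1.43


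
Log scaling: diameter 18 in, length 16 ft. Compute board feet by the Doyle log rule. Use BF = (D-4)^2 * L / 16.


Doyle: BF = (D - 4)^2 * L / 16
Adjusted diameter = 18 - 4 = 14 in
(D-4)^2 = 14^2 = 196
BF = 196 * 16 / 16 = 196 BF

196


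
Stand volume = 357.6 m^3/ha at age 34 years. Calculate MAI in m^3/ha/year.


Formula: MAI = Total Volume / Stand Age
MAI = 357.6 m^3/ha / 34 years
MAI = 10.52 m^3/ha/year

10.52


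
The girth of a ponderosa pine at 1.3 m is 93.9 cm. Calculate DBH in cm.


Formula: DBH = C / pi
DBH = 93.9 / pi
pi = 3.14159...
DBH = 29.9 cm

29.9


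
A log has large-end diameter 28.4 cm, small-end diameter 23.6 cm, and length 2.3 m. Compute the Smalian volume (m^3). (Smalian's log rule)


Smalian: V = (A1 + A2)/2 * L,  A = pi*(D/200)^2
A1 = pi*(28.4/200)^2 = 0.063347 m^2
A2 = pi*(23.6/200)^2 = 0.043744 m^2
V = (0.063347+0.043744)/2*2.3 = 0.1232 m^3

0.1232


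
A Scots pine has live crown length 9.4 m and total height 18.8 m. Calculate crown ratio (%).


Formula: Crown Ratio = (Crown Length / Total Height) * 100
CR = (9.4 m / 18.8 m) * 100
CR = 0.5 * 100 = 50.0%

50.0


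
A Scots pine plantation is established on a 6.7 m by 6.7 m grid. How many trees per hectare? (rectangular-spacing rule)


Formula: TPH = 10000 m^2/ha / (spacing_x * spacing_y)
Area per tree = 6.7 m * 6.7 m = 44.89 m^2
TPH = 10000 / 44.89 = 223 trees/ha

223


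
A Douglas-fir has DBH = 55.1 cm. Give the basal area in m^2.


Formula: BA = pi * (DBH/2)^2 / 10000  (cm^2 to m^2)
Radius = DBH/2 = 55.1/2 = 27.55 cm
BA = pi * 27.55^2 / 10000
   = 2384.4767 cm^2 / 10000
   = 0.2384 m^2

0.2384


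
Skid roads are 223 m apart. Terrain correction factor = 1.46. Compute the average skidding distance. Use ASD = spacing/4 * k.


Formula: ASD = (spacing / 4) * correction
Uncorrected distance = spacing / 4 = 223 / 4 = 55.75 m
ASD = 55.75 * 1.46 = 81 m

81


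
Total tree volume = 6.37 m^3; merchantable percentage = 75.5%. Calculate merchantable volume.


Formula: MV = V_total * (merchantable_pct / 100)
Merchantable fraction = 75.5% / 100 = 0.755
MV = 6.37 m^3 * 0.755 = 4.809 m^3

4.809


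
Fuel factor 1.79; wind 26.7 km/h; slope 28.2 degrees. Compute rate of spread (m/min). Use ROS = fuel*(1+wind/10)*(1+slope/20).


Formula: ROS = fuel * (1 + wind/10) * (1 + slope/20)
Wind factor = 1 + 26.7/10 = 3.67
Slope factor = 1 + 28.2/20 = 2.41
ROS = 1.79 * 3.67 * 2.41 = 15.83 m/min

15.83


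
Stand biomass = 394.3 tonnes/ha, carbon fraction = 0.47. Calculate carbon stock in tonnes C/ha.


Formula: Carbon Stock = Biomass * Carbon Fraction
C = 394.3 t/ha * 0.47
C = 185.3 t C/ha

185.3


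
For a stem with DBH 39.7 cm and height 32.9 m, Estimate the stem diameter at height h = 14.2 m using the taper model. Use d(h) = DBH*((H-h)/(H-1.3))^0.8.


Taper: d(h) = DBH * ((H - h) / (H - 1.3))^0.8
Numerator = H - h = 32.9 - 14.2 = 18.7 m
Denominator = H - 1.3 = 32.9 - 1.3 = 31.6 m
Ratio = 18.7 / 31.6 = 0.59177
d = 39.7 * 0.59177^0.8 = 26.1 cm

26.1


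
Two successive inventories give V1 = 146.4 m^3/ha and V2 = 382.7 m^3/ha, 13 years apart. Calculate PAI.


Formula: PAI = (V_T2 - V_T1) / (T2 - T1)
Volume increment = 382.7 - 146.4 = 236.3 m^3/ha
PAI = 236.3 / 13 = 18.18 m^3/ha/year

18.18


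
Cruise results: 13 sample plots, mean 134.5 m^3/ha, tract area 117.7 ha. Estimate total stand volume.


Formula: Total Volume = Mean Volume per ha * Total Area
Total Volume = 134.5 m^3/ha * 117.7 ha
Total Volume = 15831 m^3

15831


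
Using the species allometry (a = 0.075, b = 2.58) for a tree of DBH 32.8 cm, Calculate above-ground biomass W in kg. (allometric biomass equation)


Formula: W = a * DBH^b  (allometric power law)
DBH^b = 32.8^2.58 = 8146.1897
W = 0.075 * 8146.1897 = 611.0 kg

611.0


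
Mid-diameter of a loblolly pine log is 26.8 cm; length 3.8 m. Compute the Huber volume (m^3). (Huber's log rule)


Huber: V = Am * L,  Am = pi*(Dm/200)^2
Am = pi*(26.8/200)^2 = 0.05641 m^2
V = 0.05641*3.8 = 0.2144 m^3

0.2144


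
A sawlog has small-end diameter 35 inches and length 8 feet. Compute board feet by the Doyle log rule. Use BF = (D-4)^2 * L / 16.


Doyle: BF = (D - 4)^2 * L / 16
Adjusted diameter = 35 - 4 = 31 in
(D-4)^2 = 31^2 = 961
BF = 961 * 8 / 16 = 481 BF

481


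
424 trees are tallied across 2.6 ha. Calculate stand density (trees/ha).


Formula: Stand Density = N_trees / Area_ha
Density = 424 trees / 2.6 ha
Density = 163 trees/ha

163


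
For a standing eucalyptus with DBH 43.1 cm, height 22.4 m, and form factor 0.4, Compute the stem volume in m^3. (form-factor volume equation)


Formula: V = pi * (DBH/200)^2 * H * ff
Radius = DBH/200 = 43.1/200 = 0.2155 m
Radius^2 = 0.2155^2 = 0.04644025 m^2
V = pi * 0.04644025 * 22.4 * 0.4
V = 1.307 m^3

1.307


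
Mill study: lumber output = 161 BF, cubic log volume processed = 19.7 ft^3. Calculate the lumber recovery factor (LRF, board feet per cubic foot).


Formula: LRF = Lumber Output (BF) / Log Input (ft^3)
LRF = 161 BF / 19.7 ft^3
LRF = 8.17 BF/ft^3

8.17


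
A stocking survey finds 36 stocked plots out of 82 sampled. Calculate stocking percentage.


Formula: Stocking % = stocked plots / total plots * 100
Stocking = 36 / 82 * 100
Stocking = 0.439 * 100 = 43.9%

43.9


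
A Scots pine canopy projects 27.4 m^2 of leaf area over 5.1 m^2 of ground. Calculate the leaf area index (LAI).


Formula: LAI = total leaf area / ground area  (dimensionless)
LAI = 27.4 m^2 / 5.1 m^2
LAI = 5.37

5.37


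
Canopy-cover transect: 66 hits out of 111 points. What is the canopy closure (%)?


Formula: Canopy closure = covered points / total points * 100
Closure = 66 / 111 * 100
Closure = 0.5946 * 100 = 59.5%

59.5


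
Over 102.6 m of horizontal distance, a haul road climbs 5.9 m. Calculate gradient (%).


Formula: Gradient = rise / run * 100
Gradient = 5.9 / 102.6 * 100 = 5.8%

5.8


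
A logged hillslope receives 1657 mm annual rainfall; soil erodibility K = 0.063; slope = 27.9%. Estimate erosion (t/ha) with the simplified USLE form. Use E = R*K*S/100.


Formula: E = R * K * S / 100  (simplified USLE)
R * K = 1657 * 0.063 = 104.391
E = 104.391 * 27.9 / 100 = 29.13 t/ha

29.13


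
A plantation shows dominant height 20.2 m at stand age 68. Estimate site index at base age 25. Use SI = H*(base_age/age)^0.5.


Formula: SI = H_dom * (base_age / age)^0.5
Age ratio = 25 / 68 = 0.36765
sqrt(age_ratio) = 0.60634
SI = 20.2 * 0.60634 = 12.2 m

12.2


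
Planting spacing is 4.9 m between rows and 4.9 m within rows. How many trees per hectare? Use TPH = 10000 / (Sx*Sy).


Formula: TPH = 10000 m^2/ha / (spacing_x * spacing_y)
Area per tree = 4.9 m * 4.9 m = 24.01 m^2
TPH = 10000 / 24.01 = 416 trees/ha

416


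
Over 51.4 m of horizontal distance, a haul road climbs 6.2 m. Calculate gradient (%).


Formula: Gradient = rise / run * 100
Gradient = 6.2 / 51.4 * 100 = 12.1%

12.1


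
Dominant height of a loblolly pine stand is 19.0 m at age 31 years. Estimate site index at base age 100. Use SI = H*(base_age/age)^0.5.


Formula: SI = H_dom * (base_age / age)^0.5
Age ratio = 100 / 31 = 3.22581
sqrt(age_ratio) = 1.79605
SI = 19.0 * 1.79605 = 34.1 m

34.1


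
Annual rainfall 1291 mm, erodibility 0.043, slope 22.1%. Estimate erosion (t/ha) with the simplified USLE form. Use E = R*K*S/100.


Formula: E = R * K * S / 100  (simplified USLE)
R * K = 1291 * 0.043 = 55.513
E = 55.513 * 22.1 / 100 = 12.27 t/ha

12.27


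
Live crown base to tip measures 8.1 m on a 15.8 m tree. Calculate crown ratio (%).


Formula: Crown Ratio = (Crown Length / Total Height) * 100
CR = (8.1 m / 15.8 m) * 100
CR = 0.5127 * 100 = 51.3%

51.3


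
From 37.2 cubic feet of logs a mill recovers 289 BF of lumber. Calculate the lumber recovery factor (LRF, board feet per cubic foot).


Formula: LRF = Lumber Output (BF) / Log Input (ft^3)
LRF = 289 BF / 37.2 ft^3
LRF = 7.77 BF/ft^3

7.77


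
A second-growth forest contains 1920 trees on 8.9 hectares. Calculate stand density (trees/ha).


Formula: Stand Density = N_trees / Area_ha
Density = 1920 trees / 8.9 ha
Density = 216 trees/ha

216


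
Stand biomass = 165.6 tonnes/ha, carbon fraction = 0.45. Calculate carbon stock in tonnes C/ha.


Formula: Carbon Stock = Biomass * Carbon Fraction
C = 165.6 t/ha * 0.45
C = 74.5 t C/ha

74.5


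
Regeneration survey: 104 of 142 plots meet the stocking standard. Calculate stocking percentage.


Formula: Stocking % = stocked plots / total plots * 100
Stocking = 104 / 142 * 100
Stocking = 0.7324 * 100 = 73.2%

73.2


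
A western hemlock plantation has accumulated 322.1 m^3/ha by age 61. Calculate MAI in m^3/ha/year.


Formula: MAI = Total Volume / Stand Age
MAI = 322.1 m^3/ha / 61 years
MAI = 5.28 m^3/ha/year

5.28
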